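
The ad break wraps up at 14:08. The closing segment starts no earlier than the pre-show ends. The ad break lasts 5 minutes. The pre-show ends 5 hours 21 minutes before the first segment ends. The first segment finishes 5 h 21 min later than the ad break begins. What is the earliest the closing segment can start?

The ad break starts at 14:08 − 5 min = 14:03.
The first segment ends at 14:03 + 321 min = 19:24.
The pre-show ends at 19:24 − 321 min = 14:03.
The closing segment is bounded by the pre-show, so the earliest it can start is 14:03.

14:03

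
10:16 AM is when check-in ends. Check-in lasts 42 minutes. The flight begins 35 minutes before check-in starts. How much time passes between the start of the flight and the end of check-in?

Check-in starts at 10:16 AM − 42 min = 9:34 AM.
The flight starts at 9:34 AM − 35 min = 8:59 AM.
From 8:59 AM to 10:16 AM is 77 minutes.

77 minutes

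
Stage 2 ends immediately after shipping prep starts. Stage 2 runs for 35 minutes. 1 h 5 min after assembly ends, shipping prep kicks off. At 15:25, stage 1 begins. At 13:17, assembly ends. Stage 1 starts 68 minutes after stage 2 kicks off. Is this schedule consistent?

Shipping prep starts at 13:17 + 65 min = 14:22.
So stage 2 ends at 14:22.
Stage 2 starts at 14:22 − 35 min = 13:47.
Stage 1 starts at 13:47 + 68 min = 14:55.
But stage 1 is also said to start at 15:25 — a 30-minute conflict.

No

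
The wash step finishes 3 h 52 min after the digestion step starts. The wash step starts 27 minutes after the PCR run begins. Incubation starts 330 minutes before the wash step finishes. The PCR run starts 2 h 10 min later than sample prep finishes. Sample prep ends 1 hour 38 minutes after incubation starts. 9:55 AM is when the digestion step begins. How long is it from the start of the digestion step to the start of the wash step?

2 hours 37 minutes

The wash step ends at 9:55 AM + 232 min = 1:47 PM.
Incubation starts at 1:47 PM − 330 min = 8:17 AM.
Sample prep ends at 8:17 AM + 98 min = 9:55 AM.
The PCR run starts at 9:55 AM + 130 min = 12:05 PM.
The wash step starts at 12:05 PM + 27 min = 12:32 PM.
From 9:55 AM to 12:32 PM is 2 hours 37 minutes.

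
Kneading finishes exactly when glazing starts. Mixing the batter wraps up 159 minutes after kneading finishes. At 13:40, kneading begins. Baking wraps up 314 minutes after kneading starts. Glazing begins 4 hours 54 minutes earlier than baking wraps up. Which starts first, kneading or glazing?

kneading

Baking ends at 13:40 + 314 min = 18:54.
Glazing starts at 18:54 − 294 min = 14:00.
Kneading starts at 13:40 and glazing starts at 14:00, so kneading is first.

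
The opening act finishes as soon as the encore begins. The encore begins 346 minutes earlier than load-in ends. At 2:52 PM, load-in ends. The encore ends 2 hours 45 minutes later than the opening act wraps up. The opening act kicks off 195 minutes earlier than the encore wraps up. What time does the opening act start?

The encore starts at 2:52 PM − 346 min = 9:06 AM.
So the opening act ends at 9:06 AM.
The encore ends at 9:06 AM + 165 min = 11:51 AM.
The opening act starts at 11:51 AM − 195 min = 8:36 AM.

8:36 AM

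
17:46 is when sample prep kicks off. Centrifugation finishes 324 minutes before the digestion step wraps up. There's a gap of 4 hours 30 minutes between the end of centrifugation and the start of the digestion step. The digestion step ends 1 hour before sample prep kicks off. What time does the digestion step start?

15:52

The digestion step ends at 17:46 − 60 min = 16:46.
Centrifugation ends at 16:46 − 324 min = 11:22.
The digestion step starts at 11:22 + 270 min = 15:52.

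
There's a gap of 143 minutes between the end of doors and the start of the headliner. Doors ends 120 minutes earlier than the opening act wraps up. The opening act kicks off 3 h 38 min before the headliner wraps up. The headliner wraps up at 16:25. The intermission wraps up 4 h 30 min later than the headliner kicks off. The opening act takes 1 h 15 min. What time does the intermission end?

18:55

The opening act starts at 16:25 − 218 min = 12:47.
The opening act ends at 12:47 + 75 min = 14:02.
Doors ends at 14:02 − 120 min = 12:02.
The headliner starts at 12:02 + 143 min = 14:25.
The intermission ends at 14:25 + 270 min = 18:55.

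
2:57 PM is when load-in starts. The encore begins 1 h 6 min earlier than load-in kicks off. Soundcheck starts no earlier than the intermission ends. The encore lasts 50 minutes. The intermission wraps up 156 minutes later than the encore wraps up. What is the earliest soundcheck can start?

The encore starts at 2:57 PM − 66 min = 1:51 PM.
The encore ends at 1:51 PM + 50 min = 2:41 PM.
The intermission ends at 2:41 PM + 156 min = 5:17 PM.
Soundcheck is bounded by the intermission, so the earliest it can start is 5:17 PM.

5:17 PM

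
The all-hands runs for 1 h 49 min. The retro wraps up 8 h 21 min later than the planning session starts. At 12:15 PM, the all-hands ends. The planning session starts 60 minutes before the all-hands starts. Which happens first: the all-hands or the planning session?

the planning session

The all-hands starts at 12:15 PM − 109 min = 10:26 AM.
The planning session starts at 10:26 AM − 60 min = 9:26 AM.
The all-hands starts at 10:26 AM and the planning session starts at 9:26 AM, so the planning session is first.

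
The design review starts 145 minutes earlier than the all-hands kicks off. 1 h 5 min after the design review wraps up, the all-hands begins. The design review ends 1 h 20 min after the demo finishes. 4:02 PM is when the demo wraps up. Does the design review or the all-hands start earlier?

the design review

The design review ends at 4:02 PM + 80 min = 5:22 PM.
The all-hands starts at 5:22 PM + 65 min = 6:27 PM.
The design review starts at 6:27 PM − 145 min = 4:02 PM.
The design review starts at 4:02 PM and the all-hands starts at 6:27 PM, so the design review is first.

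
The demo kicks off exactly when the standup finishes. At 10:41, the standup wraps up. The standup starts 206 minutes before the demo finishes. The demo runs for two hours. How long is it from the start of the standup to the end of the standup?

1 hour 26 minutes

The demo starts at 10:41.
The demo ends at 10:41 + 120 min = 12:41.
The standup starts at 12:41 − 206 min = 09:15.
From 09:15 to 10:41 is 1 hour 26 minutes.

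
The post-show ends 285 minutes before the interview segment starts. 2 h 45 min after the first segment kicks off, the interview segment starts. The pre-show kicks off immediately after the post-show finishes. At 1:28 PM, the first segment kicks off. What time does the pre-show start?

The interview segment starts at 1:28 PM + 165 min = 4:13 PM.
The post-show ends at 4:13 PM − 285 min = 11:28 AM.
So the pre-show starts at 11:28 AM.

11:28 AM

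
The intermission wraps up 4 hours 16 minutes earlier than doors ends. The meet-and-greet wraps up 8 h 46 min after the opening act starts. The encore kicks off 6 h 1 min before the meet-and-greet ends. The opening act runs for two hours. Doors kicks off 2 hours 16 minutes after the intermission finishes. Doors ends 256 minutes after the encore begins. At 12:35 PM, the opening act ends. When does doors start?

3:36 PM

The opening act starts at 12:35 PM − 120 min = 10:35 AM.
The meet-and-greet ends at 10:35 AM + 526 min = 7:21 PM.
The encore starts at 7:21 PM − 361 min = 1:20 PM.
Doors ends at 1:20 PM + 256 min = 5:36 PM.
The intermission ends at 5:36 PM − 256 min = 1:20 PM.
Doors starts at 1:20 PM + 136 min = 3:36 PM.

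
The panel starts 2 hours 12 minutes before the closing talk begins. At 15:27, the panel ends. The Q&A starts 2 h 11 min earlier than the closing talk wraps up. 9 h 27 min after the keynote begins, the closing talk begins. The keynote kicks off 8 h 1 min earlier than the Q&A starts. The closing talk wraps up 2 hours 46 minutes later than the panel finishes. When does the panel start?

15:16

The closing talk ends at 15:27 + 166 min = 18:13.
The Q&A starts at 18:13 − 131 min = 16:02.
The keynote starts at 16:02 − 481 min = 08:01.
The closing talk starts at 08:01 + 567 min = 17:28.
The panel starts at 17:28 − 132 min = 15:16.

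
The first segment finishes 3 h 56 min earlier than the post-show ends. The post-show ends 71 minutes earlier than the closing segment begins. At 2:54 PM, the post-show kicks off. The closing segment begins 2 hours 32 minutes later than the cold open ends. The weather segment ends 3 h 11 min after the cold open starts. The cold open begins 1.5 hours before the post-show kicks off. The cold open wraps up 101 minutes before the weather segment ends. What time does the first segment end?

12:19 PM

The cold open starts at 2:54 PM − 90 min = 1:24 PM.
The weather segment ends at 1:24 PM + 191 min = 4:35 PM.
The cold open ends at 4:35 PM − 101 min = 2:54 PM.
The closing segment starts at 2:54 PM + 152 min = 5:26 PM.
The post-show ends at 5:26 PM − 71 min = 4:15 PM.
The first segment ends at 4:15 PM − 236 min = 12:19 PM.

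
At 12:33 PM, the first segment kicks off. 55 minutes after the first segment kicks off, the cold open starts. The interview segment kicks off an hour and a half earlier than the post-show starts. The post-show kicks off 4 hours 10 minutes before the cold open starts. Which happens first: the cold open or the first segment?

the first segment

The cold open starts at 12:33 PM + 55 min = 1:28 PM.
The cold open starts at 1:28 PM and the first segment starts at 12:33 PM, so the first segment is first.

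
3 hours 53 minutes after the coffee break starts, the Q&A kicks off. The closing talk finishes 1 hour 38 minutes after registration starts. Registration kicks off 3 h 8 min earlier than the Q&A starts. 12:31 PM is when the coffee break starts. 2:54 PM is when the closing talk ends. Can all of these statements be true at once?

The Q&A starts at 12:31 PM + 233 min = 4:24 PM.
Registration starts at 4:24 PM − 188 min = 1:16 PM.
The closing talk ends at 1:16 PM + 98 min = 2:54 PM.
That matches the stated 2:54 PM, so the schedule is consistent.

Yes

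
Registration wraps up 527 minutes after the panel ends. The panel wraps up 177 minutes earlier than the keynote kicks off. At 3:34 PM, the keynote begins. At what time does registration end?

9:24 PM

The panel ends at 3:34 PM − 177 min = 12:37 PM.
Registration ends at 12:37 PM + 527 min = 9:24 PM.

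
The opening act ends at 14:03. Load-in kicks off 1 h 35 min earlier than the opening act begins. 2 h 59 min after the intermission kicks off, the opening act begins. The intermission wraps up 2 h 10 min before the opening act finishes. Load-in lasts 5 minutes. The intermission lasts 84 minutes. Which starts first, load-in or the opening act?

load-in

The intermission ends at 14:03 − 130 min = 11:53.
The intermission starts at 11:53 − 84 min = 10:29.
The opening act starts at 10:29 + 179 min = 13:28.
Load-in starts at 13:28 − 95 min = 11:53.
Load-in starts at 11:53 and the opening act starts at 13:28, so load-in is first.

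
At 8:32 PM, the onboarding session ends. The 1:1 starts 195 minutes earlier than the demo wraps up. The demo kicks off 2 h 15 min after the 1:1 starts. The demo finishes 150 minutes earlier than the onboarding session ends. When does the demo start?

The demo ends at 8:32 PM − 150 min = 6:02 PM.
The 1:1 starts at 6:02 PM − 195 min = 2:47 PM.
The demo starts at 2:47 PM + 135 min = 5:02 PM.

5:02 PM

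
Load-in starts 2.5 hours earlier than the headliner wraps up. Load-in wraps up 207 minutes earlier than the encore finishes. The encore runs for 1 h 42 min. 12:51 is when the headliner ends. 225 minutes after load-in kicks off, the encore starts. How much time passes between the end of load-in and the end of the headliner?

Load-in starts at 12:51 − 150 min = 10:21.
The encore starts at 10:21 + 225 min = 14:06.
The encore ends at 14:06 + 102 min = 15:48.
Load-in ends at 15:48 − 207 min = 12:21.
From 12:21 to 12:51 is 0.5 hours.

0.5 hours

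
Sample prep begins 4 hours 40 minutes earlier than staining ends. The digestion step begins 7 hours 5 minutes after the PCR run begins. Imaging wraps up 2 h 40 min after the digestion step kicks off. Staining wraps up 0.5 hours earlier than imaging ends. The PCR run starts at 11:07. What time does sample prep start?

15:42

The digestion step starts at 11:07 + 425 min = 18:12.
Imaging ends at 18:12 + 160 min = 20:52.
Staining ends at 20:52 − 30 min = 20:22.
Sample prep starts at 20:22 − 280 min = 15:42.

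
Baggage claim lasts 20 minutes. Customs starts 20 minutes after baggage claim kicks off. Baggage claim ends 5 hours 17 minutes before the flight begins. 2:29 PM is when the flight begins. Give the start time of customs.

9:12 AM

Baggage claim ends at 2:29 PM − 317 min = 9:12 AM.
Baggage claim starts at 9:12 AM − 20 min = 8:52 AM.
Customs starts at 8:52 AM + 20 min = 9:12 AM.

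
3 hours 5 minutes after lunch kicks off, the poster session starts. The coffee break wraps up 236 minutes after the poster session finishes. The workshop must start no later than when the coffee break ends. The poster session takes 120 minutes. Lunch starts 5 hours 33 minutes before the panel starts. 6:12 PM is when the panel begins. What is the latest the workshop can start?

9:40 PM

Lunch starts at 6:12 PM − 333 min = 12:39 PM.
The poster session starts at 12:39 PM + 185 min = 3:44 PM.
The poster session ends at 3:44 PM + 120 min = 5:44 PM.
The coffee break ends at 5:44 PM + 236 min = 9:40 PM.
The workshop is bounded by the coffee break, so the latest it can start is 9:40 PM.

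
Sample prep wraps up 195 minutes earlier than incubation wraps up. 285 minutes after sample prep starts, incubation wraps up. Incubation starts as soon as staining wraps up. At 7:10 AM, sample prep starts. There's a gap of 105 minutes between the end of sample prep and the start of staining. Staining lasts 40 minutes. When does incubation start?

11:05 AM

Incubation ends at 7:10 AM + 285 min = 11:55 AM.
Sample prep ends at 11:55 AM − 195 min = 8:40 AM.
Staining starts at 8:40 AM + 105 min = 10:25 AM.
Staining ends at 10:25 AM + 40 min = 11:05 AM.
So incubation starts at 11:05 AM.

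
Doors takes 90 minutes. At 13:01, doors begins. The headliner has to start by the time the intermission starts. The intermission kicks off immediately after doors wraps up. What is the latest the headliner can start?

14:31

Doors ends at 13:01 + 90 min = 14:31.
So the intermission starts at 14:31.
The headliner is bounded by the intermission, so the latest it can start is 14:31.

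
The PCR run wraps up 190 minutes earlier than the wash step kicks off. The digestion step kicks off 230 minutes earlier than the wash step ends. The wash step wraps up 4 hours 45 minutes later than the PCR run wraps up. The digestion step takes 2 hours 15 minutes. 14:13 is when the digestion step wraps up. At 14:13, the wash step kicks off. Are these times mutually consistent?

The PCR run ends at 14:13 − 190 min = 11:03.
The wash step ends at 11:03 + 285 min = 15:48.
The digestion step starts at 15:48 − 230 min = 11:58.
The digestion step ends at 11:58 + 135 min = 14:13.
That matches the stated 14:13, so the schedule is consistent.

Yes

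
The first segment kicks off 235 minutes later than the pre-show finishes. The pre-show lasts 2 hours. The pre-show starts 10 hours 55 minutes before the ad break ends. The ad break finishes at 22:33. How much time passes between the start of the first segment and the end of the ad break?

The pre-show starts at 22:33 − 655 min = 11:38.
The pre-show ends at 11:38 + 120 min = 13:38.
The first segment starts at 13:38 + 235 min = 17:33.
From 17:33 to 22:33 is 300 minutes.

300 minutes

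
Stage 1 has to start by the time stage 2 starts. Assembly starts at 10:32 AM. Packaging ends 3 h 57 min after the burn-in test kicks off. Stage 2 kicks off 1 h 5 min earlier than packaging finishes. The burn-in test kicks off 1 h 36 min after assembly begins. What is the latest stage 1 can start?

The burn-in test starts at 10:32 AM + 96 min = 12:08 PM.
Packaging ends at 12:08 PM + 237 min = 4:05 PM.
Stage 2 starts at 4:05 PM − 65 min = 3:00 PM.
Stage 1 is bounded by stage 2, so the latest it can start is 3:00 PM.

3:00 PM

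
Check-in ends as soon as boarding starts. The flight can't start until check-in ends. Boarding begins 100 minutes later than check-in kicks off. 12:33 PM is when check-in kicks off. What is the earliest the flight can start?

2:13 PM

Boarding starts at 12:33 PM + 100 min = 2:13 PM.
So check-in ends at 2:13 PM.
The flight is bounded by check-in, so the earliest it can start is 2:13 PM.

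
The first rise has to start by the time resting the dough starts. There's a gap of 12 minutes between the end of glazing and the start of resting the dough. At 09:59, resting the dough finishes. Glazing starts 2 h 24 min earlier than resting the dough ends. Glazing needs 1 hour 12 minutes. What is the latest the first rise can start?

08:59

Glazing starts at 09:59 − 144 min = 07:35.
Glazing ends at 07:35 + 72 min = 08:47.
Resting the dough starts at 08:47 + 12 min = 08:59.
The first rise is bounded by resting the dough, so the latest it can start is 08:59.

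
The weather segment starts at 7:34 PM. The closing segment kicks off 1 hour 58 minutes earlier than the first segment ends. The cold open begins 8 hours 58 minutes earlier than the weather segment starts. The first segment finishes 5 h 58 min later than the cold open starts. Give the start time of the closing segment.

2:36 PM

The cold open starts at 7:34 PM − 538 min = 10:36 AM.
The first segment ends at 10:36 AM + 358 min = 4:34 PM.
The closing segment starts at 4:34 PM − 118 min = 2:36 PM.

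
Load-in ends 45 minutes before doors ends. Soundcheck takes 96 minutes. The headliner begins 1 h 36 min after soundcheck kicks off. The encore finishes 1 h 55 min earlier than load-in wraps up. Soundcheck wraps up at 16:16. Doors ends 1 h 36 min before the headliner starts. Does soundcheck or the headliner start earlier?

soundcheck

Soundcheck starts at 16:16 − 96 min = 14:40.
The headliner starts at 14:40 + 96 min = 16:16.
Soundcheck starts at 14:40 and the headliner starts at 16:16, so soundcheck is first.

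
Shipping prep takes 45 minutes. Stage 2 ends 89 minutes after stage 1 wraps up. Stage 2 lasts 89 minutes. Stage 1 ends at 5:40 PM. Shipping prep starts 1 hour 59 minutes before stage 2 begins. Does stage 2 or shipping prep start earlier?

Stage 2 ends at 5:40 PM + 89 min = 7:09 PM.
Stage 2 starts at 7:09 PM − 89 min = 5:40 PM.
Shipping prep starts at 5:40 PM − 119 min = 3:41 PM.
Stage 2 starts at 5:40 PM and shipping prep starts at 3:41 PM, so shipping prep is first.

shipping prep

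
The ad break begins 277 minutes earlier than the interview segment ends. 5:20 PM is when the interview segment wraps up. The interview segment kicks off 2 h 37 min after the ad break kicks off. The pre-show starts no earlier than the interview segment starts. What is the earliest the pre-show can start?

The ad break starts at 5:20 PM − 277 min = 12:43 PM.
The interview segment starts at 12:43 PM + 157 min = 3:20 PM.
The pre-show is bounded by the interview segment, so the earliest it can start is 3:20 PM.

3:20 PM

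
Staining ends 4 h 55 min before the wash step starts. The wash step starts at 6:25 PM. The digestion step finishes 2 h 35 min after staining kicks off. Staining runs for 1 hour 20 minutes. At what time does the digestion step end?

2:45 PM

Staining ends at 6:25 PM − 295 min = 1:30 PM.
Staining starts at 1:30 PM − 80 min = 12:10 PM.
The digestion step ends at 12:10 PM + 155 min = 2:45 PM.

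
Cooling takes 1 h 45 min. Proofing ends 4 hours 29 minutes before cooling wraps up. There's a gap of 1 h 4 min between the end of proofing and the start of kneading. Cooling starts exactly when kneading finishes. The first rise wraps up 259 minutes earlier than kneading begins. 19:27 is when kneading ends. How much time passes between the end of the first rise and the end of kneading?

Cooling starts at 19:27.
Cooling ends at 19:27 + 105 min = 21:12.
Proofing ends at 21:12 − 269 min = 16:43.
Kneading starts at 16:43 + 64 min = 17:47.
The first rise ends at 17:47 − 259 min = 13:28.
From 13:28 to 19:27 is 5 h 59 min.

5 h 59 min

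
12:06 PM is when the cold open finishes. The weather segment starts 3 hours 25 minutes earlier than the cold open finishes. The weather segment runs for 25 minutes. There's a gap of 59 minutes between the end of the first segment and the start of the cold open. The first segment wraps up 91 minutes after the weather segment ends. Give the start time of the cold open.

11:36 AM

The weather segment starts at 12:06 PM − 205 min = 8:41 AM.
The weather segment ends at 8:41 AM + 25 min = 9:06 AM.
The first segment ends at 9:06 AM + 91 min = 10:37 AM.
The cold open starts at 10:37 AM + 59 min = 11:36 AM.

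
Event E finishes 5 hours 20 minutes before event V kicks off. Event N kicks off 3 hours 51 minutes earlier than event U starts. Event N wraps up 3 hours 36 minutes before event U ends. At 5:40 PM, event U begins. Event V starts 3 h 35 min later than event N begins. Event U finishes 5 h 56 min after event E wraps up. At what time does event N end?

2:24 PM

Event N starts at 5:40 PM − 231 min = 1:49 PM.
Event V starts at 1:49 PM + 215 min = 5:24 PM.
Event E ends at 5:24 PM − 320 min = 12:04 PM.
Event U ends at 12:04 PM + 356 min = 6:00 PM.
Event N ends at 6:00 PM − 216 min = 2:24 PM.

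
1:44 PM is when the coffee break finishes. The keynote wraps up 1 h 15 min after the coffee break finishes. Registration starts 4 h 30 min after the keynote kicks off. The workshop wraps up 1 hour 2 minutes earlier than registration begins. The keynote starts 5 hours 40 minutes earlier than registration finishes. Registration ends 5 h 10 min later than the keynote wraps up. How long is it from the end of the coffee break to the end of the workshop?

The keynote ends at 1:44 PM + 75 min = 2:59 PM.
Registration ends at 2:59 PM + 310 min = 8:09 PM.
The keynote starts at 8:09 PM − 340 min = 2:29 PM.
Registration starts at 2:29 PM + 270 min = 6:59 PM.
The workshop ends at 6:59 PM − 62 min = 5:57 PM.
From 1:44 PM to 5:57 PM is 4 hours 13 minutes.

4 hours 13 minutes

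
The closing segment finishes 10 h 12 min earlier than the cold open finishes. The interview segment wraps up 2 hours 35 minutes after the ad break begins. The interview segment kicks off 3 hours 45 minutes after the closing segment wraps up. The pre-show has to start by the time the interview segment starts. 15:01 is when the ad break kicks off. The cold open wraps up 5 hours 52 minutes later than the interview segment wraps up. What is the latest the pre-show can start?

17:01

The interview segment ends at 15:01 + 155 min = 17:36.
The cold open ends at 17:36 + 352 min = 23:28.
The closing segment ends at 23:28 − 612 min = 13:16.
The interview segment starts at 13:16 + 225 min = 17:01.
The pre-show is bounded by the interview segment, so the latest it can start is 17:01.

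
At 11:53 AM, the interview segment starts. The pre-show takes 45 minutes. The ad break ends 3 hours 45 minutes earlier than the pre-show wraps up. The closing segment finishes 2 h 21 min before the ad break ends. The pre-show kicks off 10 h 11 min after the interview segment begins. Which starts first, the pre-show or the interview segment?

The pre-show starts at 11:53 AM + 611 min = 10:04 PM.
The pre-show starts at 10:04 PM and the interview segment starts at 11:53 AM, so the interview segment is first.

the interview segment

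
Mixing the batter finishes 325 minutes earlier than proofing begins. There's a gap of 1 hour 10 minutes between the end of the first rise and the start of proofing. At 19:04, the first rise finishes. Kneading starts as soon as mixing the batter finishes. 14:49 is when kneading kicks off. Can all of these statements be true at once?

Yes

Proofing starts at 19:04 + 70 min = 20:14.
Mixing the batter ends at 20:14 − 325 min = 14:49.
So kneading starts at 14:49.
That matches the stated 14:49, so the schedule is consistent.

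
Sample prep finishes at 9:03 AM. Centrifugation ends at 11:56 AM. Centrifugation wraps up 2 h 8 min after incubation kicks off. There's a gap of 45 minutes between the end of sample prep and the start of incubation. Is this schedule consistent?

Incubation starts at 9:03 AM + 45 min = 9:48 AM.
Centrifugation ends at 9:48 AM + 128 min = 11:56 AM.
That matches the stated 11:56 AM, so the schedule is consistent.

Yes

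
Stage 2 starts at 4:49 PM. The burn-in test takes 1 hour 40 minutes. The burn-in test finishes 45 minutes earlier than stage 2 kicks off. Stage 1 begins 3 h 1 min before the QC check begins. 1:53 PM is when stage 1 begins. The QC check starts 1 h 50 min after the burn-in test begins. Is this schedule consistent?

The burn-in test ends at 4:49 PM − 45 min = 4:04 PM.
The burn-in test starts at 4:04 PM − 100 min = 2:24 PM.
The QC check starts at 2:24 PM + 110 min = 4:14 PM.
Stage 1 starts at 4:14 PM − 181 min = 1:13 PM.
But stage 1 is also said to start at 1:53 PM — a 40-minute conflict.

No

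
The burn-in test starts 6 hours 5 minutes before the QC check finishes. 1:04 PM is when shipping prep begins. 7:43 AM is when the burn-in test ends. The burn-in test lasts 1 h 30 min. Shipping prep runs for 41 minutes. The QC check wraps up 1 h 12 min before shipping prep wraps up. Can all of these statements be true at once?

No

Shipping prep ends at 1:04 PM + 41 min = 1:45 PM.
The QC check ends at 1:45 PM − 72 min = 12:33 PM.
The burn-in test starts at 12:33 PM − 365 min = 6:28 AM.
The burn-in test ends at 6:28 AM + 90 min = 7:58 AM.
But the burn-in test is also said to end at 7:43 AM — a 15-minute conflict.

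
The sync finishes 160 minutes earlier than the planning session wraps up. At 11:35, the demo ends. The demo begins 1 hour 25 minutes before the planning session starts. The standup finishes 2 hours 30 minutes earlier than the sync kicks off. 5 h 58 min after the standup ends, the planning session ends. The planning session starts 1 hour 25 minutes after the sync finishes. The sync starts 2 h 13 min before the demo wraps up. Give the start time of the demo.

10:10

The sync starts at 11:35 − 133 min = 09:22.
The standup ends at 09:22 − 150 min = 06:52.
The planning session ends at 06:52 + 358 min = 12:50.
The sync ends at 12:50 − 160 min = 10:10.
The planning session starts at 10:10 + 85 min = 11:35.
The demo starts at 11:35 − 85 min = 10:10.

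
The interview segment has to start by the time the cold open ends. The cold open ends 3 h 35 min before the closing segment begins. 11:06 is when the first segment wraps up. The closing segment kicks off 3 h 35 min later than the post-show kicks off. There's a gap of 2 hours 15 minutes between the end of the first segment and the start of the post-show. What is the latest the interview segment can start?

The post-show starts at 11:06 + 135 min = 13:21.
The closing segment starts at 13:21 + 215 min = 16:56.
The cold open ends at 16:56 − 215 min = 13:21.
The interview segment is bounded by the cold open, so the latest it can start is 13:21.

13:21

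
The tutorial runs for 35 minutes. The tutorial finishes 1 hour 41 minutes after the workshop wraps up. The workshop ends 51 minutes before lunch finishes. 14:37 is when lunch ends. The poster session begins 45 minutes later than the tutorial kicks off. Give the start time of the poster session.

The workshop ends at 14:37 − 51 min = 13:46.
The tutorial ends at 13:46 + 101 min = 15:27.
The tutorial starts at 15:27 − 35 min = 14:52.
The poster session starts at 14:52 + 45 min = 15:37.

15:37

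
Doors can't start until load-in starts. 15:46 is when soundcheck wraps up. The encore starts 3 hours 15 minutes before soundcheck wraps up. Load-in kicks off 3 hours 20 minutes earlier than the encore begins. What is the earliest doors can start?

The encore starts at 15:46 − 195 min = 12:31.
Load-in starts at 12:31 − 200 min = 09:11.
Doors is bounded by load-in, so the earliest it can start is 09:11.

09:11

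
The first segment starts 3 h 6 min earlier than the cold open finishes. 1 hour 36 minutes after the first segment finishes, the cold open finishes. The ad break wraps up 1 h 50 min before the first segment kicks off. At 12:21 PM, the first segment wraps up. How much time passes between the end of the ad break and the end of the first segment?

3 hours 20 minutes

The cold open ends at 12:21 PM + 96 min = 1:57 PM.
The first segment starts at 1:57 PM − 186 min = 10:51 AM.
The ad break ends at 10:51 AM − 110 min = 9:01 AM.
From 9:01 AM to 12:21 PM is 3 hours 20 minutes.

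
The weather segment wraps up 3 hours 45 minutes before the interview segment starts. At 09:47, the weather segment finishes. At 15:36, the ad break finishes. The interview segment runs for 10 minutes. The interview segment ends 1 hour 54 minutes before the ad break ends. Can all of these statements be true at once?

The interview segment ends at 15:36 − 114 min = 13:42.
The interview segment starts at 13:42 − 10 min = 13:32.
The weather segment ends at 13:32 − 225 min = 09:47.
That matches the stated 09:47, so the schedule is consistent.

Yes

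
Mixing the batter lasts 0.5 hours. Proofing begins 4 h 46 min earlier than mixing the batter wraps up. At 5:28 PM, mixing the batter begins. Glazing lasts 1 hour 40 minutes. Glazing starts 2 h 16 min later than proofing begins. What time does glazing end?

5:08 PM

Mixing the batter ends at 5:28 PM + 30 min = 5:58 PM.
Proofing starts at 5:58 PM − 286 min = 1:12 PM.
Glazing starts at 1:12 PM + 136 min = 3:28 PM.
Glazing ends at 3:28 PM + 100 min = 5:08 PM.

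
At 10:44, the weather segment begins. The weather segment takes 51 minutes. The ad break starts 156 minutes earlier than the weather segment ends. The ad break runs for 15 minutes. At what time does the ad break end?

The weather segment ends at 10:44 + 51 min = 11:35.
The ad break starts at 11:35 − 156 min = 08:59.
The ad break ends at 08:59 + 15 min = 09:14.

09:14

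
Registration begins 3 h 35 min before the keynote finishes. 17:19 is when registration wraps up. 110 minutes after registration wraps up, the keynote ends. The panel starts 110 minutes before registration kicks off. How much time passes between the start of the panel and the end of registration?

The keynote ends at 17:19 + 110 min = 19:09.
Registration starts at 19:09 − 215 min = 15:34.
The panel starts at 15:34 − 110 min = 13:44.
From 13:44 to 17:19 is 3 hours 35 minutes.

3 hours 35 minutes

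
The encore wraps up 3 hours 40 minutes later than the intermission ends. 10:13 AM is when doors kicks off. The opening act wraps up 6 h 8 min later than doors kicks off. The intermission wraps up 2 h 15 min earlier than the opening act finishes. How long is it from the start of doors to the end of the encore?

7 h 33 min

The opening act ends at 10:13 AM + 368 min = 4:21 PM.
The intermission ends at 4:21 PM − 135 min = 2:06 PM.
The encore ends at 2:06 PM + 220 min = 5:46 PM.
From 10:13 AM to 5:46 PM is 7 h 33 min.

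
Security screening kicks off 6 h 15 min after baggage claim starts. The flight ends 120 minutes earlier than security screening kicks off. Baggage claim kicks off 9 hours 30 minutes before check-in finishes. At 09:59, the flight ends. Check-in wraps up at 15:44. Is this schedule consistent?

Baggage claim starts at 15:44 − 570 min = 06:14.
Security screening starts at 06:14 + 375 min = 12:29.
The flight ends at 12:29 − 120 min = 10:29.
But the flight is also said to end at 09:59 — a 30-minute conflict.

No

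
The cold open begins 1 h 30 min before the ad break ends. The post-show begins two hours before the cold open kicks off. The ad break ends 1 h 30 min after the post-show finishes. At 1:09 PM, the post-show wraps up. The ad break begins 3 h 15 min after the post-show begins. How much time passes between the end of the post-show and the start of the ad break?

The ad break ends at 1:09 PM + 90 min = 2:39 PM.
The cold open starts at 2:39 PM − 90 min = 1:09 PM.
The post-show starts at 1:09 PM − 120 min = 11:09 AM.
The ad break starts at 11:09 AM + 195 min = 2:24 PM.
From 1:09 PM to 2:24 PM is 1 hour 15 minutes.

1 hour 15 minutes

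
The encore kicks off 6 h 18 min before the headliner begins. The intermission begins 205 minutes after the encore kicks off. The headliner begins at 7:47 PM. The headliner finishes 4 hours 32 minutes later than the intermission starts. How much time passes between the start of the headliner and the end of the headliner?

1 h 39 min

The encore starts at 7:47 PM − 378 min = 1:29 PM.
The intermission starts at 1:29 PM + 205 min = 4:54 PM.
The headliner ends at 4:54 PM + 272 min = 9:26 PM.
From 7:47 PM to 9:26 PM is 1 h 39 min.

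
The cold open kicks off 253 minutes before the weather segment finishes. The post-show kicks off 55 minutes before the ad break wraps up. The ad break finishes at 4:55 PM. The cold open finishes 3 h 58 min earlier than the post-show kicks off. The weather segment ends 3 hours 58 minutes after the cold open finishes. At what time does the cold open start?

The post-show starts at 4:55 PM − 55 min = 4:00 PM.
The cold open ends at 4:00 PM − 238 min = 12:02 PM.
The weather segment ends at 12:02 PM + 238 min = 4:00 PM.
The cold open starts at 4:00 PM − 253 min = 11:47 AM.

11:47 AM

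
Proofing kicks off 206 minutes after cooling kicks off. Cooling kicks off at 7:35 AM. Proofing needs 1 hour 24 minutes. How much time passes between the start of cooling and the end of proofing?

Proofing starts at 7:35 AM + 206 min = 11:01 AM.
Proofing ends at 11:01 AM + 84 min = 12:25 PM.
From 7:35 AM to 12:25 PM is 4 h 50 min.

4 h 50 min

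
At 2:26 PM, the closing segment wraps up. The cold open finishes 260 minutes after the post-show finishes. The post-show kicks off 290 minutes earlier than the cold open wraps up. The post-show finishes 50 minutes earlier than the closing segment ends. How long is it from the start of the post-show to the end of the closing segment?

1 h 20 min

The post-show ends at 2:26 PM − 50 min = 1:36 PM.
The cold open ends at 1:36 PM + 260 min = 5:56 PM.
The post-show starts at 5:56 PM − 290 min = 1:06 PM.
From 1:06 PM to 2:26 PM is 1 h 20 min.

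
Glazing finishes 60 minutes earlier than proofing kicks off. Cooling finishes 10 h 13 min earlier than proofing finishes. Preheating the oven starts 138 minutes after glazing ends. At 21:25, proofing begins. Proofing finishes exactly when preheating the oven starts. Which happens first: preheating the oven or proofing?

proofing

Glazing ends at 21:25 − 60 min = 20:25.
Preheating the oven starts at 20:25 + 138 min = 22:43.
Preheating the oven starts at 22:43 and proofing starts at 21:25, so proofing is first.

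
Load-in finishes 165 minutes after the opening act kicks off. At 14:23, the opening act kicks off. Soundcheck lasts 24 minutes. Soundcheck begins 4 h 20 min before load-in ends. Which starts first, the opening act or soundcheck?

Load-in ends at 14:23 + 165 min = 17:08.
Soundcheck starts at 17:08 − 260 min = 12:48.
The opening act starts at 14:23 and soundcheck starts at 12:48, so soundcheck is first.

soundcheck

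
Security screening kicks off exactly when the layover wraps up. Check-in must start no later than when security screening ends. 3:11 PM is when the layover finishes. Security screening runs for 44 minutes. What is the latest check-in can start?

3:55 PM

Security screening starts at 3:11 PM.
Security screening ends at 3:11 PM + 44 min = 3:55 PM.
Check-in is bounded by security screening, so the latest it can start is 3:55 PM.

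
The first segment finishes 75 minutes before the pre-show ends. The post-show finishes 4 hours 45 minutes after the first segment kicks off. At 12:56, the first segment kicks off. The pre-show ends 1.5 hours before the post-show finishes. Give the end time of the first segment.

14:56

The post-show ends at 12:56 + 285 min = 17:41.
The pre-show ends at 17:41 − 90 min = 16:11.
The first segment ends at 16:11 − 75 min = 14:56.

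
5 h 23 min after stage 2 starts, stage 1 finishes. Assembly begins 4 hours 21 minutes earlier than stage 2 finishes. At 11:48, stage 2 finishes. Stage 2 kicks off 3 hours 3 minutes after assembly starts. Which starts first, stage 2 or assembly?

assembly

Assembly starts at 11:48 − 261 min = 07:27.
Stage 2 starts at 07:27 + 183 min = 10:30.
Stage 2 starts at 10:30 and assembly starts at 07:27, so assembly is first.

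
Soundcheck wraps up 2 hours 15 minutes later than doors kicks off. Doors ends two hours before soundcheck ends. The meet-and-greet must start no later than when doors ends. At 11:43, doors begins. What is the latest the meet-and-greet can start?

11:58

Soundcheck ends at 11:43 + 135 min = 13:58.
Doors ends at 13:58 − 120 min = 11:58.
The meet-and-greet is bounded by doors, so the latest it can start is 11:58.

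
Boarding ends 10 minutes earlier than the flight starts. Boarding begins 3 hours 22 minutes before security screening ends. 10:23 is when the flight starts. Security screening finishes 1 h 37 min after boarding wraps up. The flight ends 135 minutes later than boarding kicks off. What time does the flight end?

10:43

Boarding ends at 10:23 − 10 min = 10:13.
Security screening ends at 10:13 + 97 min = 11:50.
Boarding starts at 11:50 − 202 min = 08:28.
The flight ends at 08:28 + 135 min = 10:43.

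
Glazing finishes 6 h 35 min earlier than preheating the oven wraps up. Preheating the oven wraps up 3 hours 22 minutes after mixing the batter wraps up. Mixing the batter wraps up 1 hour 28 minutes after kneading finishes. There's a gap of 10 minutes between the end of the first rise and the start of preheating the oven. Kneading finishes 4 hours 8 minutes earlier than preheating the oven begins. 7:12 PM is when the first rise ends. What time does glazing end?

1:29 PM

Preheating the oven starts at 7:12 PM + 10 min = 7:22 PM.
Kneading ends at 7:22 PM − 248 min = 3:14 PM.
Mixing the batter ends at 3:14 PM + 88 min = 4:42 PM.
Preheating the oven ends at 4:42 PM + 202 min = 8:04 PM.
Glazing ends at 8:04 PM − 395 min = 1:29 PM.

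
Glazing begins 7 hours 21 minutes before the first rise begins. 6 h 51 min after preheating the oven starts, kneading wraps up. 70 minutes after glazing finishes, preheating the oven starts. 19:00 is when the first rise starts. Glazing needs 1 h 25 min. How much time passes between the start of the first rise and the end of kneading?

Glazing starts at 19:00 − 441 min = 11:39.
Glazing ends at 11:39 + 85 min = 13:04.
Preheating the oven starts at 13:04 + 70 min = 14:14.
Kneading ends at 14:14 + 411 min = 21:05.
From 19:00 to 21:05 is 2 hours 5 minutes.

2 hours 5 minutes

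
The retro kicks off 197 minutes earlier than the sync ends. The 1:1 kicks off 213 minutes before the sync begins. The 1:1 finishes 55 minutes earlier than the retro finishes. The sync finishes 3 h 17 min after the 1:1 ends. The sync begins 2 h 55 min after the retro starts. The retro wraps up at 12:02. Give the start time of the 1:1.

The 1:1 ends at 12:02 − 55 min = 11:07.
The sync ends at 11:07 + 197 min = 14:24.
The retro starts at 14:24 − 197 min = 11:07.
The sync starts at 11:07 + 175 min = 14:02.
The 1:1 starts at 14:02 − 213 min = 10:29.

10:29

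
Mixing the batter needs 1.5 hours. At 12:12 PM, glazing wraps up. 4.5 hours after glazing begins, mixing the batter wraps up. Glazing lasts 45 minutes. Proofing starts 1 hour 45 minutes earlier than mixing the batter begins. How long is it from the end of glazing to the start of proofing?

half an hour

Glazing starts at 12:12 PM − 45 min = 11:27 AM.
Mixing the batter ends at 11:27 AM + 270 min = 3:57 PM.
Mixing the batter starts at 3:57 PM − 90 min = 2:27 PM.
Proofing starts at 2:27 PM − 105 min = 12:42 PM.
From 12:12 PM to 12:42 PM is half an hour.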